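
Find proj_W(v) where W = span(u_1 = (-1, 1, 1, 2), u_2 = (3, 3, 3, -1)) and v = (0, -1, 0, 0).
proj_W(v) = (-7/39, -17/39, -17/39, -2/13)

Set up U = [u_1 | ... | u_2] ∈ R^(4×2). The projector onto W = col(U) is P = U (U^T U)^(-1) U^T.
Compute U^T U =
  [7, 1]
  [1, 28],
and U^T v = (-1, -3).
Solve U^T U · c = U^T v for the coefficients: c = (-5/39, -4/39). The projection is proj_W(v) = U c.
Check: (v - proj_W(v)) · u_1 = 0  (should be 0).
Check: (v - proj_W(v)) · u_2 = 0  (should be 0).
Result: proj_W(v) = (-7/39, -17/39, -17/39, -2/13).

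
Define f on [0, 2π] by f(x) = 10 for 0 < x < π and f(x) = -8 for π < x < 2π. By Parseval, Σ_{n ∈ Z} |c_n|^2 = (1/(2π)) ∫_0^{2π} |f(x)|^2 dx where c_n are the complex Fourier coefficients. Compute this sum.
Σ |c_n|^2 = 82

Parseval equates the L^2 energy of f (normalised by 1/(2π)) with the ℓ^2 sum of its Fourier coefficients: (1/(2π)) ∫_0^{2π} |f|^2 = Σ |c_n|^2.
Compute the left side: (1/(2π)) [∫_0^π 10^2 dx + ∫_π^{2π} (-8)^2 dx] = (1/(2π)) · (100π + 64π) = (100 + 64)/2 = 82.
So Σ_{n ∈ Z} |c_n|^2 = 82.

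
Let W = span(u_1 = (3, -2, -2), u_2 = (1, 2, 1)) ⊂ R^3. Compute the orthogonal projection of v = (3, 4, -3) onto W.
proj_W(v) = (355/93, 182/93, 25/93)

Set up U = [u_1 | ... | u_2] ∈ R^(3×2). The projector onto W = col(U) is P = U (U^T U)^(-1) U^T.
Compute U^T U =
  [17, -3]
  [-3, 6],
and U^T v = (7, 8).
Solve U^T U · c = U^T v for the coefficients: c = (22/31, 157/93). The projection is proj_W(v) = U c.
Check: (v - proj_W(v)) · u_1 = 0  (should be 0).
Check: (v - proj_W(v)) · u_2 = 0  (should be 0).
Result: proj_W(v) = (355/93, 182/93, 25/93).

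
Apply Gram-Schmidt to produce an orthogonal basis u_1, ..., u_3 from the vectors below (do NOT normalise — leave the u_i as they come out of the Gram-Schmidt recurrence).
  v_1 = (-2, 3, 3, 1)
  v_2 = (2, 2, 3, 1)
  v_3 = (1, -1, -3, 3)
Orthogonal basis:
  u_1 = (-2, 3, 3, 1)
  u_2 = (70/23, 10/23, 33/23, 11/23)
  u_3 = (1/9, 4/9, -23/15, 157/45)

Apply the Gram-Schmidt recurrence
  u_1 = v_1
  u_i = v_i − Σ_{j<i} ((v_i · u_j) / (u_j · u_j)) · u_j.

Step by step this gives:
  u_1 = (-2, 3, 3, 1)
  u_2 = (70/23, 10/23, 33/23, 11/23)
  u_3 = (1/9, 4/9, -23/15, 157/45)

Orthogonality check:
  u_2 · u_1 = 0 (should be 0)
  u_3 · u_1 = 0 (should be 0)
  u_3 · u_2 = 0 (should be 0)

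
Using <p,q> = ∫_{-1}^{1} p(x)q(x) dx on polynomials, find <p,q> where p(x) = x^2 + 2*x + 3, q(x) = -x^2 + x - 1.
<p,q> = -116/15

Expand the product: p(x)·q(x) = -x^4 - x^3 - 2*x^2 + x - 3.
∫_{-1}^{1} of each monomial x^k gives [2/(k+1) if k even, 0 if k odd]. Integrating term-by-term (or equivalently evaluating the antiderivative F(x) = -x^5/5 - x^4/4 - 2*x^3/3 + x^2/2 - 3*x at the endpoints):
  F(1) − F(−1) = -217/60 − (247/60) = -116/15.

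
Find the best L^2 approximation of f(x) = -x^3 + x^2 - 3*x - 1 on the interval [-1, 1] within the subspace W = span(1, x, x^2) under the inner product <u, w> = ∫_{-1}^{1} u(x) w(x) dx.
g(x) = x^2 - 18*x/5 - 1

The best approximation g ∈ W is the orthogonal projection of f onto W. Writing g = a_0 + a_1 x + a_2 x^2, the coefficients solve the normal equations G · a = b where
  G_{ij} = <φ_i, φ_j> and b_i = <f, φ_i>, with φ_0 = 1, φ_1 = x, φ_2 = x^2.
G =
  [2, 0, 2/3]
  [0, 2/3, 0]
  [2/3, 0, 2/5],
b = (-4/3, -12/5, -4/15).
Solving gives a_0 = -1, a_1 = -18/5, a_2 = 1, so
  g(x) = x^2 - 18*x/5 - 1.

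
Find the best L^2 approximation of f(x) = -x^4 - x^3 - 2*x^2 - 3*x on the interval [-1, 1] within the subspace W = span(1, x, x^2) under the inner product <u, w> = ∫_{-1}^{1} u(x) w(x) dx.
g(x) = -20*x^2/7 - 18*x/5 + 3/35

The best approximation g ∈ W is the orthogonal projection of f onto W. Writing g = a_0 + a_1 x + a_2 x^2, the coefficients solve the normal equations G · a = b where
  G_{ij} = <φ_i, φ_j> and b_i = <f, φ_i>, with φ_0 = 1, φ_1 = x, φ_2 = x^2.
G =
  [2, 0, 2/3]
  [0, 2/3, 0]
  [2/3, 0, 2/5],
b = (-26/15, -12/5, -38/35).
Solving gives a_0 = 3/35, a_1 = -18/5, a_2 = -20/7, so
  g(x) = -20*x^2/7 - 18*x/5 + 3/35.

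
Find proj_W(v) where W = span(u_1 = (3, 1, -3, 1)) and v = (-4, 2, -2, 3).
proj_W(v) = (-3/20, -1/20, 3/20, -1/20)

Set up U = [u_1 | ... | u_1] ∈ R^(4×1). The projector onto W = col(U) is P = U (U^T U)^(-1) U^T.
Compute U^T U =
  [20],
and U^T v = (-1).
Solve U^T U · c = U^T v for the coefficients: c = (-1/20). The projection is proj_W(v) = U c.
Check: (v - proj_W(v)) · u_1 = 0  (should be 0).
Result: proj_W(v) = (-3/20, -1/20, 3/20, -1/20).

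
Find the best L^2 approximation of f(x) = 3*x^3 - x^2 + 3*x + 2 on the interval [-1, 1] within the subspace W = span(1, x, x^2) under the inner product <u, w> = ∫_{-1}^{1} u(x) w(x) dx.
g(x) = -x^2 + 24*x/5 + 2

The best approximation g ∈ W is the orthogonal projection of f onto W. Writing g = a_0 + a_1 x + a_2 x^2, the coefficients solve the normal equations G · a = b where
  G_{ij} = <φ_i, φ_j> and b_i = <f, φ_i>, with φ_0 = 1, φ_1 = x, φ_2 = x^2.
G =
  [2, 0, 2/3]
  [0, 2/3, 0]
  [2/3, 0, 2/5],
b = (10/3, 16/5, 14/15).
Solving gives a_0 = 2, a_1 = 24/5, a_2 = -1, so
  g(x) = -x^2 + 24*x/5 + 2.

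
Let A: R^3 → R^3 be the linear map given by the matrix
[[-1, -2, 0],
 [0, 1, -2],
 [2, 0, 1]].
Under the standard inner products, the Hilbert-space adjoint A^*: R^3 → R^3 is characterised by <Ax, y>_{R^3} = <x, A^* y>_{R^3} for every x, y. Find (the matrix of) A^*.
A^* = A^T =
[[-1, 0, 2],
 [-2, 1, 0],
 [0, -2, 1]]

For real matrices with standard dot products, the defining identity <Ax, y> = <x, A^* y> gives (Ax)^T y = x^T (A^*) y, i.e. x^T A^T y = x^T (A^*) y. Since this holds for all x, y, we must have A^* = A^T. Therefore
A^* =
[[-1, 0, 2],
 [-2, 1, 0],
 [0, -2, 1]].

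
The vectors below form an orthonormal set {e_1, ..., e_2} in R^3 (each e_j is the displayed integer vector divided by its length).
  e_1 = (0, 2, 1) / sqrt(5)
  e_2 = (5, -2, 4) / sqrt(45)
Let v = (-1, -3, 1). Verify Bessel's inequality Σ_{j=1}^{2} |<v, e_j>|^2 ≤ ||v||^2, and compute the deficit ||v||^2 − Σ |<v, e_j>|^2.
Σ |<v, e_j>|^2 = 50/9; ||v||^2 = 11; deficit = 49/9

Write each e_j = u_j / sqrt(<u_j, u_j>) where u_j is the displayed integer vector. Then <v, e_j> = <v, u_j> / sqrt(<u_j, u_j>), so |<v, e_j>|^2 = <v, u_j>^2 / <u_j, u_j>.
Coefficients: <v, e_1> = -5/sqrt(5), <v, e_2> = 5/sqrt(45).
Square and sum: Σ |<v, e_j>|^2 = 50/9.
Compute ||v||^2 = v·v = 11.
Deficit = 11 − 50/9 = 49/9 ≥ 0, confirming Bessel's inequality. (The deficit equals ||v − Σ <v,e_j> e_j||^2, the squared distance from v to span{e_j}.)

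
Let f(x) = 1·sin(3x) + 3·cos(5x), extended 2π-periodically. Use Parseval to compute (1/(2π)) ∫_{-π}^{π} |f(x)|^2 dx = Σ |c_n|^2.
Σ |c_n|^2 = 5

Expand |f|^2 and use orthogonality of {sin(nx), cos(mx)} on [-π, π]:
  ∫_{-π}^{π} sin(nx)^2 dx = π, ∫ cos(mx)^2 dx = π, and cross terms integrate to 0.
So ∫_{-π}^{π} f(x)^2 dx = 1^2 · π + 3^2 · π = (1 + 9)π.
Divide by 2π: (1 + 9)/2 = 5.
By Parseval, this equals Σ |c_n|^2.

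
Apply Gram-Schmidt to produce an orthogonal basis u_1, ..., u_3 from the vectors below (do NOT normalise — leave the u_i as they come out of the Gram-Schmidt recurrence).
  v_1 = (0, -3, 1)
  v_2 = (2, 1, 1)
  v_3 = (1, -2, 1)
Orthogonal basis:
  u_1 = (0, -3, 1)
  u_2 = (2, 2/5, 6/5)
  u_3 = (1/7, -1/14, -3/14)

Apply the Gram-Schmidt recurrence
  u_1 = v_1
  u_i = v_i − Σ_{j<i} ((v_i · u_j) / (u_j · u_j)) · u_j.

Step by step this gives:
  u_1 = (0, -3, 1)
  u_2 = (2, 2/5, 6/5)
  u_3 = (1/7, -1/14, -3/14)

Orthogonality check:
  u_2 · u_1 = 0 (should be 0)
  u_3 · u_1 = 0 (should be 0)
  u_3 · u_2 = 0 (should be 0)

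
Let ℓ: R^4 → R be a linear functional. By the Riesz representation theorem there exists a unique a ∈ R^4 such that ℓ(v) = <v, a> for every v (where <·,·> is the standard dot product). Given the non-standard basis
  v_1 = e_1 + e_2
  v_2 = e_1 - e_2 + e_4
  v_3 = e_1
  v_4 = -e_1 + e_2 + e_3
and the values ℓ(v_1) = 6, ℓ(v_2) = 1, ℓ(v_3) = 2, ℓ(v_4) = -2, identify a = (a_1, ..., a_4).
a = (2, 4, -4, 3)

Write a = (a_1, ..., a_4) in the standard basis. For each basis vector v_i, ℓ(v_i) = <v_i, a> is a linear equation in the a_j's. Collect the n equations into a matrix system V a = ℓ, where row i of V is v_i (expressed in the standard basis). Since V is invertible (lower-triangular with 1s on the diagonal, up to permutation), solve by back-substitution:
  V =
[[1, 1, 0, 0],
 [1, -1, 0, 1],
 [1, 0, 0, 0],
 [-1, 1, 1, 0]]
  V a = (6, 1, 2, -2)
Solving gives a = (2, 4, -4, 3).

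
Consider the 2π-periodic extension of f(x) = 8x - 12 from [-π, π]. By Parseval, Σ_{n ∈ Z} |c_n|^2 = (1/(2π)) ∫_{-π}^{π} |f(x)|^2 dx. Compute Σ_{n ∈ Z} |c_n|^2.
Σ |c_n|^2 = 64π^2/3 + 144

Expand and integrate term by term over [-π, π]:
  ∫ (8x)^2 dx = 64·(2π^3/3); ∫ 2·8·(-12)·x dx = 0 (odd integrand); ∫ (-12)^2 dx = 144·2π.
So (1/(2π)) ∫_{-π}^{π} (8x - 12)^2 dx = 64π^2/3 + 144 = 64π^2/3 + 144.
Parseval ⇒ Σ |c_n|^2 = 64π^2/3 + 144.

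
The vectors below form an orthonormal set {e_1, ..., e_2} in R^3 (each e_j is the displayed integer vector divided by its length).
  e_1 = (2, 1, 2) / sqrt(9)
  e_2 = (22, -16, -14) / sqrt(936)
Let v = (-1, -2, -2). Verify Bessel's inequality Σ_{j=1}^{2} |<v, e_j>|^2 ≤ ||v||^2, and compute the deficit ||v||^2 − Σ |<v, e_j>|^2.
Σ |<v, e_j>|^2 = 225/26; ||v||^2 = 9; deficit = 9/26

Write each e_j = u_j / sqrt(<u_j, u_j>) where u_j is the displayed integer vector. Then <v, e_j> = <v, u_j> / sqrt(<u_j, u_j>), so |<v, e_j>|^2 = <v, u_j>^2 / <u_j, u_j>.
Coefficients: <v, e_1> = -8/sqrt(9), <v, e_2> = 38/sqrt(936).
Square and sum: Σ |<v, e_j>|^2 = 225/26.
Compute ||v||^2 = v·v = 9.
Deficit = 9 − 225/26 = 9/26 ≥ 0, confirming Bessel's inequality. (The deficit equals ||v − Σ <v,e_j> e_j||^2, the squared distance from v to span{e_j}.)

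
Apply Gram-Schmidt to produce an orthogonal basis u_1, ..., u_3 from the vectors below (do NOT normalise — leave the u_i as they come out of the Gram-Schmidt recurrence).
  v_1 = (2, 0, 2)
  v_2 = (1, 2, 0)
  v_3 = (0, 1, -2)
Orthogonal basis:
  u_1 = (2, 0, 2)
  u_2 = (1/2, 2, -1/2)
  u_3 = (2/3, -1/3, -2/3)

Apply the Gram-Schmidt recurrence
  u_1 = v_1
  u_i = v_i − Σ_{j<i} ((v_i · u_j) / (u_j · u_j)) · u_j.

Step by step this gives:
  u_1 = (2, 0, 2)
  u_2 = (1/2, 2, -1/2)
  u_3 = (2/3, -1/3, -2/3)

Orthogonality check:
  u_2 · u_1 = 0 (should be 0)
  u_3 · u_1 = 0 (should be 0)
  u_3 · u_2 = 0 (should be 0)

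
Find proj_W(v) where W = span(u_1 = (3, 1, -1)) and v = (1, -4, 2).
proj_W(v) = (-9/11, -3/11, 3/11)

Set up U = [u_1 | ... | u_1] ∈ R^(3×1). The projector onto W = col(U) is P = U (U^T U)^(-1) U^T.
Compute U^T U =
  [11],
and U^T v = (-3).
Solve U^T U · c = U^T v for the coefficients: c = (-3/11). The projection is proj_W(v) = U c.
Check: (v - proj_W(v)) · u_1 = 0  (should be 0).
Result: proj_W(v) = (-9/11, -3/11, 3/11).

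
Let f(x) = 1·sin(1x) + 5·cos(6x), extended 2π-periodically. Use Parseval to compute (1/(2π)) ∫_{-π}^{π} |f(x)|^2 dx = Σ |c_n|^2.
Σ |c_n|^2 = 13

Expand |f|^2 and use orthogonality of {sin(nx), cos(mx)} on [-π, π]:
  ∫_{-π}^{π} sin(nx)^2 dx = π, ∫ cos(mx)^2 dx = π, and cross terms integrate to 0.
So ∫_{-π}^{π} f(x)^2 dx = 1^2 · π + 5^2 · π = (1 + 25)π.
Divide by 2π: (1 + 25)/2 = 13.
By Parseval, this equals Σ |c_n|^2.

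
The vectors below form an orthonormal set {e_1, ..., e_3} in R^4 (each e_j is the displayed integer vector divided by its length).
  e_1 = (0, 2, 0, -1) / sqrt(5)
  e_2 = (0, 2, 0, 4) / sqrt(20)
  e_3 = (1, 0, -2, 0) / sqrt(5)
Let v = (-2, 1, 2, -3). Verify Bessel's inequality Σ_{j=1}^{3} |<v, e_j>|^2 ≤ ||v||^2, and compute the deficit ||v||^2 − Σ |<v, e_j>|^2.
Σ |<v, e_j>|^2 = 86/5; ||v||^2 = 18; deficit = 4/5

Write each e_j = u_j / sqrt(<u_j, u_j>) where u_j is the displayed integer vector. Then <v, e_j> = <v, u_j> / sqrt(<u_j, u_j>), so |<v, e_j>|^2 = <v, u_j>^2 / <u_j, u_j>.
Coefficients: <v, e_1> = 5/sqrt(5), <v, e_2> = -10/sqrt(20), <v, e_3> = -6/sqrt(5).
Square and sum: Σ |<v, e_j>|^2 = 86/5.
Compute ||v||^2 = v·v = 18.
Deficit = 18 − 86/5 = 4/5 ≥ 0, confirming Bessel's inequality. (The deficit equals ||v − Σ <v,e_j> e_j||^2, the squared distance from v to span{e_j}.)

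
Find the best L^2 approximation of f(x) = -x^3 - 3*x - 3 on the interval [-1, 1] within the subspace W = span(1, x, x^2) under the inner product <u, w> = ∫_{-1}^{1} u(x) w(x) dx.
g(x) = -18*x/5 - 3

The best approximation g ∈ W is the orthogonal projection of f onto W. Writing g = a_0 + a_1 x + a_2 x^2, the coefficients solve the normal equations G · a = b where
  G_{ij} = <φ_i, φ_j> and b_i = <f, φ_i>, with φ_0 = 1, φ_1 = x, φ_2 = x^2.
G =
  [2, 0, 2/3]
  [0, 2/3, 0]
  [2/3, 0, 2/5],
b = (-6, -12/5, -2).
Solving gives a_0 = -3, a_1 = -18/5, a_2 = 0, so
  g(x) = -18*x/5 - 3.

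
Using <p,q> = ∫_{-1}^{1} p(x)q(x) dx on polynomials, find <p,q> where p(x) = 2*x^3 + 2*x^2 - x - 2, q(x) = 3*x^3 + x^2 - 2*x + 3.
<p,q> = -58/7

Expand the product: p(x)·q(x) = 6*x^6 + 8*x^5 - 5*x^4 - 5*x^3 + 6*x^2 + x - 6.
∫_{-1}^{1} of each monomial x^k gives [2/(k+1) if k even, 0 if k odd]. Integrating term-by-term (or equivalently evaluating the antiderivative F(x) = 6*x^7/7 + 4*x^6/3 - x^5 - 5*x^4/4 + 2*x^3 + x^2/2 - 6*x at the endpoints):
  F(1) − F(−1) = -299/84 − (397/84) = -58/7.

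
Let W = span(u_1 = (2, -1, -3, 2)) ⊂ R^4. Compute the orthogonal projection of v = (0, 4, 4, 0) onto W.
proj_W(v) = (-16/9, 8/9, 8/3, -16/9)

Set up U = [u_1 | ... | u_1] ∈ R^(4×1). The projector onto W = col(U) is P = U (U^T U)^(-1) U^T.
Compute U^T U =
  [18],
and U^T v = (-16).
Solve U^T U · c = U^T v for the coefficients: c = (-8/9). The projection is proj_W(v) = U c.
Check: (v - proj_W(v)) · u_1 = 0  (should be 0).
Result: proj_W(v) = (-16/9, 8/9, 8/3, -16/9).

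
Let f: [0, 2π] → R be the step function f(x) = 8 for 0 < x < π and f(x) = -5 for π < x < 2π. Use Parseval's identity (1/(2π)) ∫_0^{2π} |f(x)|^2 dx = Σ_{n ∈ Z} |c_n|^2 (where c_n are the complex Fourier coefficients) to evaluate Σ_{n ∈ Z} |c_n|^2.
Σ |c_n|^2 = 89/2

Parseval equates the L^2 energy of f (normalised by 1/(2π)) with the ℓ^2 sum of its Fourier coefficients: (1/(2π)) ∫_0^{2π} |f|^2 = Σ |c_n|^2.
Compute the left side: (1/(2π)) [∫_0^π 8^2 dx + ∫_π^{2π} (-5)^2 dx] = (1/(2π)) · (64π + 25π) = (64 + 25)/2 = 89/2.
So Σ_{n ∈ Z} |c_n|^2 = 89/2.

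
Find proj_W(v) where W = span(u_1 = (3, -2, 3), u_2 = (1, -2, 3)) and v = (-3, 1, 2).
proj_W(v) = (-3, -8/13, 12/13)

Set up U = [u_1 | ... | u_2] ∈ R^(3×2). The projector onto W = col(U) is P = U (U^T U)^(-1) U^T.
Compute U^T U =
  [22, 16]
  [16, 14],
and U^T v = (-5, 1).
Solve U^T U · c = U^T v for the coefficients: c = (-43/26, 51/26). The projection is proj_W(v) = U c.
Check: (v - proj_W(v)) · u_1 = 0  (should be 0).
Check: (v - proj_W(v)) · u_2 = 0  (should be 0).
Result: proj_W(v) = (-3, -8/13, 12/13).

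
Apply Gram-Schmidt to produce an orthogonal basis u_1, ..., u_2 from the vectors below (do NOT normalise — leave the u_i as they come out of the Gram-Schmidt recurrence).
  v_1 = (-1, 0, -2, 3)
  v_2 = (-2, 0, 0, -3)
Orthogonal basis:
  u_1 = (-1, 0, -2, 3)
  u_2 = (-5/2, 0, -1, -3/2)

Apply the Gram-Schmidt recurrence
  u_1 = v_1
  u_i = v_i − Σ_{j<i} ((v_i · u_j) / (u_j · u_j)) · u_j.

Step by step this gives:
  u_1 = (-1, 0, -2, 3)
  u_2 = (-5/2, 0, -1, -3/2)

Orthogonality check:
  u_2 · u_1 = 0 (should be 0)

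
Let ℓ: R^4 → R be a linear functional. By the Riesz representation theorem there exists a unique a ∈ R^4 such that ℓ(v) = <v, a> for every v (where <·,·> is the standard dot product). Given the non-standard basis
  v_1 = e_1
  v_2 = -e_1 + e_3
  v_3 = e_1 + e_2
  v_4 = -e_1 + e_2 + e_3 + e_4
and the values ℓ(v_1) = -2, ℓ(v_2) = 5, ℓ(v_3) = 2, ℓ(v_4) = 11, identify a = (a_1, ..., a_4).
a = (-2, 4, 3, 2)

Write a = (a_1, ..., a_4) in the standard basis. For each basis vector v_i, ℓ(v_i) = <v_i, a> is a linear equation in the a_j's. Collect the n equations into a matrix system V a = ℓ, where row i of V is v_i (expressed in the standard basis). Since V is invertible (lower-triangular with 1s on the diagonal, up to permutation), solve by back-substitution:
  V =
[[1, 0, 0, 0],
 [-1, 0, 1, 0],
 [1, 1, 0, 0],
 [-1, 1, 1, 1]]
  V a = (-2, 5, 2, 11)
Solving gives a = (-2, 4, 3, 2).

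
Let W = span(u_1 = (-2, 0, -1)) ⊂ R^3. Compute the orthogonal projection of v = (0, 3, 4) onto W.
proj_W(v) = (8/5, 0, 4/5)

Set up U = [u_1 | ... | u_1] ∈ R^(3×1). The projector onto W = col(U) is P = U (U^T U)^(-1) U^T.
Compute U^T U =
  [5],
and U^T v = (-4).
Solve U^T U · c = U^T v for the coefficients: c = (-4/5). The projection is proj_W(v) = U c.
Check: (v - proj_W(v)) · u_1 = 0  (should be 0).
Result: proj_W(v) = (8/5, 0, 4/5).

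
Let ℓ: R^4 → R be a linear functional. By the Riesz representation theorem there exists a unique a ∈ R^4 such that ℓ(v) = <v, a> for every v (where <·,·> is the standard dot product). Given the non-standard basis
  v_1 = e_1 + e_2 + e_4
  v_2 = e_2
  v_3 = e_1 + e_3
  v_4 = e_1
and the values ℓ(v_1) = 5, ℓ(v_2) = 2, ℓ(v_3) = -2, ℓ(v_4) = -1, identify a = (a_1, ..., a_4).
a = (-1, 2, -1, 4)

Write a = (a_1, ..., a_4) in the standard basis. For each basis vector v_i, ℓ(v_i) = <v_i, a> is a linear equation in the a_j's. Collect the n equations into a matrix system V a = ℓ, where row i of V is v_i (expressed in the standard basis). Since V is invertible (lower-triangular with 1s on the diagonal, up to permutation), solve by back-substitution:
  V =
[[1, 1, 0, 1],
 [0, 1, 0, 0],
 [1, 0, 1, 0],
 [1, 0, 0, 0]]
  V a = (5, 2, -2, -1)
Solving gives a = (-1, 2, -1, 4).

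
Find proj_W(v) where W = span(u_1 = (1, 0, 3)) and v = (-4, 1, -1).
proj_W(v) = (-7/10, 0, -21/10)

Set up U = [u_1 | ... | u_1] ∈ R^(3×1). The projector onto W = col(U) is P = U (U^T U)^(-1) U^T.
Compute U^T U =
  [10],
and U^T v = (-7).
Solve U^T U · c = U^T v for the coefficients: c = (-7/10). The projection is proj_W(v) = U c.
Check: (v - proj_W(v)) · u_1 = 0  (should be 0).
Result: proj_W(v) = (-7/10, 0, -21/10).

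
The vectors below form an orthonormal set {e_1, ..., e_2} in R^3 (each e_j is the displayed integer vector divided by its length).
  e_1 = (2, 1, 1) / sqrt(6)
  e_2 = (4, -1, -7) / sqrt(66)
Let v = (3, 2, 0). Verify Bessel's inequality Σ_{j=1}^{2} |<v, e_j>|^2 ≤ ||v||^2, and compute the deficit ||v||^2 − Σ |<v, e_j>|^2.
Σ |<v, e_j>|^2 = 134/11; ||v||^2 = 13; deficit = 9/11

Write each e_j = u_j / sqrt(<u_j, u_j>) where u_j is the displayed integer vector. Then <v, e_j> = <v, u_j> / sqrt(<u_j, u_j>), so |<v, e_j>|^2 = <v, u_j>^2 / <u_j, u_j>.
Coefficients: <v, e_1> = 8/sqrt(6), <v, e_2> = 10/sqrt(66).
Square and sum: Σ |<v, e_j>|^2 = 134/11.
Compute ||v||^2 = v·v = 13.
Deficit = 13 − 134/11 = 9/11 ≥ 0, confirming Bessel's inequality. (The deficit equals ||v − Σ <v,e_j> e_j||^2, the squared distance from v to span{e_j}.)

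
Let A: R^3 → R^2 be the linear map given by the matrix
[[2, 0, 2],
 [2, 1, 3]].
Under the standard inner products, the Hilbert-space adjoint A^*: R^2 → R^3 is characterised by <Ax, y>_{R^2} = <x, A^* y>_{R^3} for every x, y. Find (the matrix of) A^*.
A^* = A^T =
[[2, 2],
 [0, 1],
 [2, 3]]

For real matrices with standard dot products, the defining identity <Ax, y> = <x, A^* y> gives (Ax)^T y = x^T (A^*) y, i.e. x^T A^T y = x^T (A^*) y. Since this holds for all x, y, we must have A^* = A^T. Therefore
A^* =
[[2, 2],
 [0, 1],
 [2, 3]].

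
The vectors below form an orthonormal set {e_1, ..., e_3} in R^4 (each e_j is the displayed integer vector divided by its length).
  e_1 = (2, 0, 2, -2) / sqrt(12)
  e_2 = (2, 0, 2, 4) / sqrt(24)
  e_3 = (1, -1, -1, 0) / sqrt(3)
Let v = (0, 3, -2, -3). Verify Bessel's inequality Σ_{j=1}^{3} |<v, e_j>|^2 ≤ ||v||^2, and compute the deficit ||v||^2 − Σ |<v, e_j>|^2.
Σ |<v, e_j>|^2 = 34/3; ||v||^2 = 22; deficit = 32/3

Write each e_j = u_j / sqrt(<u_j, u_j>) where u_j is the displayed integer vector. Then <v, e_j> = <v, u_j> / sqrt(<u_j, u_j>), so |<v, e_j>|^2 = <v, u_j>^2 / <u_j, u_j>.
Coefficients: <v, e_1> = 2/sqrt(12), <v, e_2> = -16/sqrt(24), <v, e_3> = -1/sqrt(3).
Square and sum: Σ |<v, e_j>|^2 = 34/3.
Compute ||v||^2 = v·v = 22.
Deficit = 22 − 34/3 = 32/3 ≥ 0, confirming Bessel's inequality. (The deficit equals ||v − Σ <v,e_j> e_j||^2, the squared distance from v to span{e_j}.)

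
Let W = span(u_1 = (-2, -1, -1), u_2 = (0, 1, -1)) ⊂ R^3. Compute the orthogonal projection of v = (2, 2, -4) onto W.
proj_W(v) = (2/3, 10/3, -8/3)

Set up U = [u_1 | ... | u_2] ∈ R^(3×2). The projector onto W = col(U) is P = U (U^T U)^(-1) U^T.
Compute U^T U =
  [6, 0]
  [0, 2],
and U^T v = (-2, 6).
Solve U^T U · c = U^T v for the coefficients: c = (-1/3, 3). The projection is proj_W(v) = U c.
Check: (v - proj_W(v)) · u_1 = 0  (should be 0).
Check: (v - proj_W(v)) · u_2 = 0  (should be 0).
Result: proj_W(v) = (2/3, 10/3, -8/3).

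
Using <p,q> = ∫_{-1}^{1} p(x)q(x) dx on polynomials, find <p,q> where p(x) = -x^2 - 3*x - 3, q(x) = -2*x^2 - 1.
<p,q> = 172/15

Expand the product: p(x)·q(x) = 2*x^4 + 6*x^3 + 7*x^2 + 3*x + 3.
∫_{-1}^{1} of each monomial x^k gives [2/(k+1) if k even, 0 if k odd]. Integrating term-by-term (or equivalently evaluating the antiderivative F(x) = 2*x^5/5 + 3*x^4/2 + 7*x^3/3 + 3*x^2/2 + 3*x at the endpoints):
  F(1) − F(−1) = 131/15 − (-41/15) = 172/15.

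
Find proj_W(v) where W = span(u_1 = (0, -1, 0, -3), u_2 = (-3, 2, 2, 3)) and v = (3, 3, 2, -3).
proj_W(v) = (42/139, -96/139, -28/139, -246/139)

Set up U = [u_1 | ... | u_2] ∈ R^(4×2). The projector onto W = col(U) is P = U (U^T U)^(-1) U^T.
Compute U^T U =
  [10, -11]
  [-11, 26],
and U^T v = (6, -8).
Solve U^T U · c = U^T v for the coefficients: c = (68/139, -14/139). The projection is proj_W(v) = U c.
Check: (v - proj_W(v)) · u_1 = 0  (should be 0).
Check: (v - proj_W(v)) · u_2 = 0  (should be 0).
Result: proj_W(v) = (42/139, -96/139, -28/139, -246/139).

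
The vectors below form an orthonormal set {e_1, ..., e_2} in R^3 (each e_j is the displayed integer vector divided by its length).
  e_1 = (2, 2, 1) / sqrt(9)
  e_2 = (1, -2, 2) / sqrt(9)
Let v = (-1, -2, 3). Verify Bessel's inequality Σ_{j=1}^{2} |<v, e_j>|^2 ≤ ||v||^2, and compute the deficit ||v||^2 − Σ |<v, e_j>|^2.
Σ |<v, e_j>|^2 = 10; ||v||^2 = 14; deficit = 4

Write each e_j = u_j / sqrt(<u_j, u_j>) where u_j is the displayed integer vector. Then <v, e_j> = <v, u_j> / sqrt(<u_j, u_j>), so |<v, e_j>|^2 = <v, u_j>^2 / <u_j, u_j>.
Coefficients: <v, e_1> = -3/sqrt(9), <v, e_2> = 9/sqrt(9).
Square and sum: Σ |<v, e_j>|^2 = 10.
Compute ||v||^2 = v·v = 14.
Deficit = 14 − 10 = 4 ≥ 0, confirming Bessel's inequality. (The deficit equals ||v − Σ <v,e_j> e_j||^2, the squared distance from v to span{e_j}.)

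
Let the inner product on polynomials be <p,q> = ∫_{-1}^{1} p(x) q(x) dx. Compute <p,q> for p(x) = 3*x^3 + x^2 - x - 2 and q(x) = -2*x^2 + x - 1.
<p,q> = 86/15

Expand the product: p(x)·q(x) = -6*x^5 + x^4 + 2*x^2 - x + 2.
∫_{-1}^{1} of each monomial x^k gives [2/(k+1) if k even, 0 if k odd]. Integrating term-by-term (or equivalently evaluating the antiderivative F(x) = -x^6 + x^5/5 + 2*x^3/3 - x^2/2 + 2*x at the endpoints):
  F(1) − F(−1) = 41/30 − (-131/30) = 86/15.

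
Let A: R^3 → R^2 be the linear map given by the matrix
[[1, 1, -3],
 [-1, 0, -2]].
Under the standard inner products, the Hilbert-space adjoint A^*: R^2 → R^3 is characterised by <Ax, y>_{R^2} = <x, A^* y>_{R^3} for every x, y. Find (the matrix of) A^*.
A^* = A^T =
[[1, -1],
 [1, 0],
 [-3, -2]]

For real matrices with standard dot products, the defining identity <Ax, y> = <x, A^* y> gives (Ax)^T y = x^T (A^*) y, i.e. x^T A^T y = x^T (A^*) y. Since this holds for all x, y, we must have A^* = A^T. Therefore
A^* =
[[1, -1],
 [1, 0],
 [-3, -2]].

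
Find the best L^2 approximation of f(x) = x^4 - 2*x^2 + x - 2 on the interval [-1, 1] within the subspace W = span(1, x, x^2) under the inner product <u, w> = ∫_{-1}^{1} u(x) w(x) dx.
g(x) = -8*x^2/7 + x - 73/35

The best approximation g ∈ W is the orthogonal projection of f onto W. Writing g = a_0 + a_1 x + a_2 x^2, the coefficients solve the normal equations G · a = b where
  G_{ij} = <φ_i, φ_j> and b_i = <f, φ_i>, with φ_0 = 1, φ_1 = x, φ_2 = x^2.
G =
  [2, 0, 2/3]
  [0, 2/3, 0]
  [2/3, 0, 2/5],
b = (-74/15, 2/3, -194/105).
Solving gives a_0 = -73/35, a_1 = 1, a_2 = -8/7, so
  g(x) = -8*x^2/7 + x - 73/35.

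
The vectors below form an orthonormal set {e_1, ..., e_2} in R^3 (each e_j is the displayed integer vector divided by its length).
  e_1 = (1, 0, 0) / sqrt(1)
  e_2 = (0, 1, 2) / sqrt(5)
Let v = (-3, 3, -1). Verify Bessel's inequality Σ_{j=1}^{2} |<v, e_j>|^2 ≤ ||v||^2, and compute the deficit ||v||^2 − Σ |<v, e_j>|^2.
Σ |<v, e_j>|^2 = 46/5; ||v||^2 = 19; deficit = 49/5

Write each e_j = u_j / sqrt(<u_j, u_j>) where u_j is the displayed integer vector. Then <v, e_j> = <v, u_j> / sqrt(<u_j, u_j>), so |<v, e_j>|^2 = <v, u_j>^2 / <u_j, u_j>.
Coefficients: <v, e_1> = -3/sqrt(1), <v, e_2> = 1/sqrt(5).
Square and sum: Σ |<v, e_j>|^2 = 46/5.
Compute ||v||^2 = v·v = 19.
Deficit = 19 − 46/5 = 49/5 ≥ 0, confirming Bessel's inequality. (The deficit equals ||v − Σ <v,e_j> e_j||^2, the squared distance from v to span{e_j}.)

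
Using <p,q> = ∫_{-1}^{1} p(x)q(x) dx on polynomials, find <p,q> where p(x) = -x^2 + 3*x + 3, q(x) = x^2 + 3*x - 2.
<p,q> = -46/15

Expand the product: p(x)·q(x) = -x^4 + 14*x^2 + 3*x - 6.
∫_{-1}^{1} of each monomial x^k gives [2/(k+1) if k even, 0 if k odd]. Integrating term-by-term (or equivalently evaluating the antiderivative F(x) = -x^5/5 + 14*x^3/3 + 3*x^2/2 - 6*x at the endpoints):
  F(1) − F(−1) = -1/30 − (91/30) = -46/15.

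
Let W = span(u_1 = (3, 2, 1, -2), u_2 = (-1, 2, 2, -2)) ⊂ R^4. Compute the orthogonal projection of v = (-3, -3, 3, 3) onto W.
proj_W(v) = (-711/185, -282/185, -69/185, 282/185)

Set up U = [u_1 | ... | u_2] ∈ R^(4×2). The projector onto W = col(U) is P = U (U^T U)^(-1) U^T.
Compute U^T U =
  [18, 7]
  [7, 13],
and U^T v = (-18, -3).
Solve U^T U · c = U^T v for the coefficients: c = (-213/185, 72/185). The projection is proj_W(v) = U c.
Check: (v - proj_W(v)) · u_1 = 0  (should be 0).
Check: (v - proj_W(v)) · u_2 = 0  (should be 0).
Result: proj_W(v) = (-711/185, -282/185, -69/185, 282/185).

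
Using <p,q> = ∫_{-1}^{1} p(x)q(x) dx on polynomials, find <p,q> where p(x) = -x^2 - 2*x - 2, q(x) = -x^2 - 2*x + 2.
<p,q> = -74/15

Expand the product: p(x)·q(x) = x^4 + 4*x^3 + 4*x^2 - 4.
∫_{-1}^{1} of each monomial x^k gives [2/(k+1) if k even, 0 if k odd]. Integrating term-by-term (or equivalently evaluating the antiderivative F(x) = x^5/5 + x^4 + 4*x^3/3 - 4*x at the endpoints):
  F(1) − F(−1) = -22/15 − (52/15) = -74/15.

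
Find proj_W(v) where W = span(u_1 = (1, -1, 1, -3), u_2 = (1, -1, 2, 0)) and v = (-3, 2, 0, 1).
proj_W(v) = (-1, 1, -3/2, 3/2)

Set up U = [u_1 | ... | u_2] ∈ R^(4×2). The projector onto W = col(U) is P = U (U^T U)^(-1) U^T.
Compute U^T U =
  [12, 4]
  [4, 6],
and U^T v = (-8, -5).
Solve U^T U · c = U^T v for the coefficients: c = (-1/2, -1/2). The projection is proj_W(v) = U c.
Check: (v - proj_W(v)) · u_1 = 0  (should be 0).
Check: (v - proj_W(v)) · u_2 = 0  (should be 0).
Result: proj_W(v) = (-1, 1, -3/2, 3/2).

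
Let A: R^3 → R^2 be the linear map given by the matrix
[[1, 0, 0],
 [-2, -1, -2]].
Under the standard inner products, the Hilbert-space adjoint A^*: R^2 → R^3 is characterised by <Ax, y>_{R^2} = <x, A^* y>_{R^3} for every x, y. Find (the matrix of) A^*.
A^* = A^T =
[[1, -2],
 [0, -1],
 [0, -2]]

For real matrices with standard dot products, the defining identity <Ax, y> = <x, A^* y> gives (Ax)^T y = x^T (A^*) y, i.e. x^T A^T y = x^T (A^*) y. Since this holds for all x, y, we must have A^* = A^T. Therefore
A^* =
[[1, -2],
 [0, -1],
 [0, -2]].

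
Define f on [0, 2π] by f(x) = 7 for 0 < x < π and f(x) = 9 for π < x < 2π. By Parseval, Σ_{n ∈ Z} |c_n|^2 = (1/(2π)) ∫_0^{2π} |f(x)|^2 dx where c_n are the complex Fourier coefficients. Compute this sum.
Σ |c_n|^2 = 65

Parseval equates the L^2 energy of f (normalised by 1/(2π)) with the ℓ^2 sum of its Fourier coefficients: (1/(2π)) ∫_0^{2π} |f|^2 = Σ |c_n|^2.
Compute the left side: (1/(2π)) [∫_0^π 7^2 dx + ∫_π^{2π} 9^2 dx] = (1/(2π)) · (49π + 81π) = (49 + 81)/2 = 65.
So Σ_{n ∈ Z} |c_n|^2 = 65.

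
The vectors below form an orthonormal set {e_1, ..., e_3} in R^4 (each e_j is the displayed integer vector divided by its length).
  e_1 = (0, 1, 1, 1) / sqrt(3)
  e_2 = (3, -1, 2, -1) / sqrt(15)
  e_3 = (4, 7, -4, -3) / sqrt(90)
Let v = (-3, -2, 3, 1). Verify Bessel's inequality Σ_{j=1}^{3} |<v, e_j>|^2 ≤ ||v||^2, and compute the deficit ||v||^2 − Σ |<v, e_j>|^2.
Σ |<v, e_j>|^2 = 365/18; ||v||^2 = 23; deficit = 49/18

Write each e_j = u_j / sqrt(<u_j, u_j>) where u_j is the displayed integer vector. Then <v, e_j> = <v, u_j> / sqrt(<u_j, u_j>), so |<v, e_j>|^2 = <v, u_j>^2 / <u_j, u_j>.
Coefficients: <v, e_1> = 2/sqrt(3), <v, e_2> = -2/sqrt(15), <v, e_3> = -41/sqrt(90).
Square and sum: Σ |<v, e_j>|^2 = 365/18.
Compute ||v||^2 = v·v = 23.
Deficit = 23 − 365/18 = 49/18 ≥ 0, confirming Bessel's inequality. (The deficit equals ||v − Σ <v,e_j> e_j||^2, the squared distance from v to span{e_j}.)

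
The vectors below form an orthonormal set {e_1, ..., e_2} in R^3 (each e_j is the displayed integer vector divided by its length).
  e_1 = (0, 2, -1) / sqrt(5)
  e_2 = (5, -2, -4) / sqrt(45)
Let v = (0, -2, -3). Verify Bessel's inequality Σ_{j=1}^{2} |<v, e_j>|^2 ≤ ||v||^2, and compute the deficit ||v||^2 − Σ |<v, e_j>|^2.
Σ |<v, e_j>|^2 = 53/9; ||v||^2 = 13; deficit = 64/9

Write each e_j = u_j / sqrt(<u_j, u_j>) where u_j is the displayed integer vector. Then <v, e_j> = <v, u_j> / sqrt(<u_j, u_j>), so |<v, e_j>|^2 = <v, u_j>^2 / <u_j, u_j>.
Coefficients: <v, e_1> = -1/sqrt(5), <v, e_2> = 16/sqrt(45).
Square and sum: Σ |<v, e_j>|^2 = 53/9.
Compute ||v||^2 = v·v = 13.
Deficit = 13 − 53/9 = 64/9 ≥ 0, confirming Bessel's inequality. (The deficit equals ||v − Σ <v,e_j> e_j||^2, the squared distance from v to span{e_j}.)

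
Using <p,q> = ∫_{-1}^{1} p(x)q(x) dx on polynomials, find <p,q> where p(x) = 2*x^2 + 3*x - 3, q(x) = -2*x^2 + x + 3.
<p,q> = -48/5

Expand the product: p(x)·q(x) = -4*x^4 - 4*x^3 + 15*x^2 + 6*x - 9.
∫_{-1}^{1} of each monomial x^k gives [2/(k+1) if k even, 0 if k odd]. Integrating term-by-term (or equivalently evaluating the antiderivative F(x) = -4*x^5/5 - x^4 + 5*x^3 + 3*x^2 - 9*x at the endpoints):
  F(1) − F(−1) = -14/5 − (34/5) = -48/5.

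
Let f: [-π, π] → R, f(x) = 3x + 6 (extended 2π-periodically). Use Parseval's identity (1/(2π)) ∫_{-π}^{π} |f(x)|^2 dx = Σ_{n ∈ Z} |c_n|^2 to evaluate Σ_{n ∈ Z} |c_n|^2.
Σ |c_n|^2 = 3π^2 + 36

Expand and integrate term by term over [-π, π]:
  ∫ (3x)^2 dx = 9·(2π^3/3); ∫ 2·3·(6)·x dx = 0 (odd integrand); ∫ 6^2 dx = 36·2π.
So (1/(2π)) ∫_{-π}^{π} (3x + 6)^2 dx = 9π^2/3 + 36 = 3π^2 + 36.
Parseval ⇒ Σ |c_n|^2 = 3π^2 + 36.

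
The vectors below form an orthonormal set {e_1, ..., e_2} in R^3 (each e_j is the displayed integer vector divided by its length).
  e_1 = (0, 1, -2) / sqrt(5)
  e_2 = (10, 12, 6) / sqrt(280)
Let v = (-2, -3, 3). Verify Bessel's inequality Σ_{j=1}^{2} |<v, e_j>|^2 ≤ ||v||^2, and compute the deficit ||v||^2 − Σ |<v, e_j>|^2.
Σ |<v, e_j>|^2 = 299/14; ||v||^2 = 22; deficit = 9/14

Write each e_j = u_j / sqrt(<u_j, u_j>) where u_j is the displayed integer vector. Then <v, e_j> = <v, u_j> / sqrt(<u_j, u_j>), so |<v, e_j>|^2 = <v, u_j>^2 / <u_j, u_j>.
Coefficients: <v, e_1> = -9/sqrt(5), <v, e_2> = -38/sqrt(280).
Square and sum: Σ |<v, e_j>|^2 = 299/14.
Compute ||v||^2 = v·v = 22.
Deficit = 22 − 299/14 = 9/14 ≥ 0, confirming Bessel's inequality. (The deficit equals ||v − Σ <v,e_j> e_j||^2, the squared distance from v to span{e_j}.)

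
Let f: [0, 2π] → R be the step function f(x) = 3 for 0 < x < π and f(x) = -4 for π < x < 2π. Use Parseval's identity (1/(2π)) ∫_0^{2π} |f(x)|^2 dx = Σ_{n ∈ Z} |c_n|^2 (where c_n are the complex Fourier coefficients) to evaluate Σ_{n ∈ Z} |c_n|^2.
Σ |c_n|^2 = 25/2

Parseval equates the L^2 energy of f (normalised by 1/(2π)) with the ℓ^2 sum of its Fourier coefficients: (1/(2π)) ∫_0^{2π} |f|^2 = Σ |c_n|^2.
Compute the left side: (1/(2π)) [∫_0^π 3^2 dx + ∫_π^{2π} (-4)^2 dx] = (1/(2π)) · (9π + 16π) = (9 + 16)/2 = 25/2.
So Σ_{n ∈ Z} |c_n|^2 = 25/2.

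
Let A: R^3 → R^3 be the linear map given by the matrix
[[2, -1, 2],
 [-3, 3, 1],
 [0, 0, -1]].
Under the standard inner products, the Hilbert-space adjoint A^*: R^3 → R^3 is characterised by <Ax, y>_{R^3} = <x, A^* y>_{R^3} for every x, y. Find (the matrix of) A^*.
A^* = A^T =
[[2, -3, 0],
 [-1, 3, 0],
 [2, 1, -1]]

For real matrices with standard dot products, the defining identity <Ax, y> = <x, A^* y> gives (Ax)^T y = x^T (A^*) y, i.e. x^T A^T y = x^T (A^*) y. Since this holds for all x, y, we must have A^* = A^T. Therefore
A^* =
[[2, -3, 0],
 [-1, 3, 0],
 [2, 1, -1]].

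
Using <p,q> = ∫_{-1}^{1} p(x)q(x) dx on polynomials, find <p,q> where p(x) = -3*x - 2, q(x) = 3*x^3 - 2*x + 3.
<p,q> = -58/5

Expand the product: p(x)·q(x) = -9*x^4 - 6*x^3 + 6*x^2 - 5*x - 6.
∫_{-1}^{1} of each monomial x^k gives [2/(k+1) if k even, 0 if k odd]. Integrating term-by-term (or equivalently evaluating the antiderivative F(x) = -9*x^5/5 - 3*x^4/2 + 2*x^3 - 5*x^2/2 - 6*x at the endpoints):
  F(1) − F(−1) = -49/5 − (9/5) = -58/5.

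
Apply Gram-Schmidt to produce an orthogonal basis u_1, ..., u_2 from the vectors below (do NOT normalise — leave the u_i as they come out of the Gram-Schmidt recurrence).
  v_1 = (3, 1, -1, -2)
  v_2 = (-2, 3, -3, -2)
Orthogonal basis:
  u_1 = (3, 1, -1, -2)
  u_2 = (-14/5, 41/15, -41/15, -22/15)

Apply the Gram-Schmidt recurrence
  u_1 = v_1
  u_i = v_i − Σ_{j<i} ((v_i · u_j) / (u_j · u_j)) · u_j.

Step by step this gives:
  u_1 = (3, 1, -1, -2)
  u_2 = (-14/5, 41/15, -41/15, -22/15)

Orthogonality check:
  u_2 · u_1 = 0 (should be 0)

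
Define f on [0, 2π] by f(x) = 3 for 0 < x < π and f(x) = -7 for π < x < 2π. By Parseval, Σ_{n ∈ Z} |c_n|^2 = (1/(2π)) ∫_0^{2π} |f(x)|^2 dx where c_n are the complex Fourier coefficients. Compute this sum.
Σ |c_n|^2 = 29

Parseval equates the L^2 energy of f (normalised by 1/(2π)) with the ℓ^2 sum of its Fourier coefficients: (1/(2π)) ∫_0^{2π} |f|^2 = Σ |c_n|^2.
Compute the left side: (1/(2π)) [∫_0^π 3^2 dx + ∫_π^{2π} (-7)^2 dx] = (1/(2π)) · (9π + 49π) = (9 + 49)/2 = 29.
So Σ_{n ∈ Z} |c_n|^2 = 29.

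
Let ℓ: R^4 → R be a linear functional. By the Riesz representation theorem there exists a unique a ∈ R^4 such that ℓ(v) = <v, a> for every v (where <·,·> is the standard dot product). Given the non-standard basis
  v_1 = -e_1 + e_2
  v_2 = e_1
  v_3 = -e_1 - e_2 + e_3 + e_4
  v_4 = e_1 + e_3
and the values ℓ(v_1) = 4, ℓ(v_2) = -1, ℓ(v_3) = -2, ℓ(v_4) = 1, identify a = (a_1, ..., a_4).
a = (-1, 3, 2, -2)

Write a = (a_1, ..., a_4) in the standard basis. For each basis vector v_i, ℓ(v_i) = <v_i, a> is a linear equation in the a_j's. Collect the n equations into a matrix system V a = ℓ, where row i of V is v_i (expressed in the standard basis). Since V is invertible (lower-triangular with 1s on the diagonal, up to permutation), solve by back-substitution:
  V =
[[-1, 1, 0, 0],
 [1, 0, 0, 0],
 [-1, -1, 1, 1],
 [1, 0, 1, 0]]
  V a = (4, -1, -2, 1)
Solving gives a = (-1, 3, 2, -2).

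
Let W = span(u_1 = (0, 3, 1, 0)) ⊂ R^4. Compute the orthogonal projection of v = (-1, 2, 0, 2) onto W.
proj_W(v) = (0, 9/5, 3/5, 0)

Set up U = [u_1 | ... | u_1] ∈ R^(4×1). The projector onto W = col(U) is P = U (U^T U)^(-1) U^T.
Compute U^T U =
  [10],
and U^T v = (6).
Solve U^T U · c = U^T v for the coefficients: c = (3/5). The projection is proj_W(v) = U c.
Check: (v - proj_W(v)) · u_1 = 0  (should be 0).
Result: proj_W(v) = (0, 9/5, 3/5, 0).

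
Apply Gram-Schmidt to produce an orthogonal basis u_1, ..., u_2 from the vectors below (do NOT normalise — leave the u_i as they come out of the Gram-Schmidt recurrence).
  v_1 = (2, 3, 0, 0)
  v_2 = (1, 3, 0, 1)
Orthogonal basis:
  u_1 = (2, 3, 0, 0)
  u_2 = (-9/13, 6/13, 0, 1)

Apply the Gram-Schmidt recurrence
  u_1 = v_1
  u_i = v_i − Σ_{j<i} ((v_i · u_j) / (u_j · u_j)) · u_j.

Step by step this gives:
  u_1 = (2, 3, 0, 0)
  u_2 = (-9/13, 6/13, 0, 1)

Orthogonality check:
  u_2 · u_1 = 0 (should be 0)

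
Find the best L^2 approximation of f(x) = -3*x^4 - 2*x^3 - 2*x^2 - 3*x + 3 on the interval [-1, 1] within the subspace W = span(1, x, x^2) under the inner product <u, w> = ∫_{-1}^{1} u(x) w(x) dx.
g(x) = -32*x^2/7 - 21*x/5 + 114/35

The best approximation g ∈ W is the orthogonal projection of f onto W. Writing g = a_0 + a_1 x + a_2 x^2, the coefficients solve the normal equations G · a = b where
  G_{ij} = <φ_i, φ_j> and b_i = <f, φ_i>, with φ_0 = 1, φ_1 = x, φ_2 = x^2.
G =
  [2, 0, 2/3]
  [0, 2/3, 0]
  [2/3, 0, 2/5],
b = (52/15, -14/5, 12/35).
Solving gives a_0 = 114/35, a_1 = -21/5, a_2 = -32/7, so
  g(x) = -32*x^2/7 - 21*x/5 + 114/35.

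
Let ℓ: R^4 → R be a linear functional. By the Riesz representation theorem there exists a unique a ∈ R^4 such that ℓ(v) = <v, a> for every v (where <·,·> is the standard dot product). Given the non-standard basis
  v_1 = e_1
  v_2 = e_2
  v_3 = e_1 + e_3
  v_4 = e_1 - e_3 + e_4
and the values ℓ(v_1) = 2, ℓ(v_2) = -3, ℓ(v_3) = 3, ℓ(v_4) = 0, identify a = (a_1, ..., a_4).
a = (2, -3, 1, -1)

Write a = (a_1, ..., a_4) in the standard basis. For each basis vector v_i, ℓ(v_i) = <v_i, a> is a linear equation in the a_j's. Collect the n equations into a matrix system V a = ℓ, where row i of V is v_i (expressed in the standard basis). Since V is invertible (lower-triangular with 1s on the diagonal, up to permutation), solve by back-substitution:
  V =
[[1, 0, 0, 0],
 [0, 1, 0, 0],
 [1, 0, 1, 0],
 [1, 0, -1, 1]]
  V a = (2, -3, 3, 0)
Solving gives a = (2, -3, 1, -1).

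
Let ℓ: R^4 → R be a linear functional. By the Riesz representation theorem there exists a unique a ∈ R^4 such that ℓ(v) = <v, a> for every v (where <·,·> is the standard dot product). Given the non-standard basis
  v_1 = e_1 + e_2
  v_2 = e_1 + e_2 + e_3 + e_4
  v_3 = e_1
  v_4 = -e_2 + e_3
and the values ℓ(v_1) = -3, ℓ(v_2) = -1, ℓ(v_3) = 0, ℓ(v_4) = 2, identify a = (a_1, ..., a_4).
a = (0, -3, -1, 3)

Write a = (a_1, ..., a_4) in the standard basis. For each basis vector v_i, ℓ(v_i) = <v_i, a> is a linear equation in the a_j's. Collect the n equations into a matrix system V a = ℓ, where row i of V is v_i (expressed in the standard basis). Since V is invertible (lower-triangular with 1s on the diagonal, up to permutation), solve by back-substitution:
  V =
[[1, 1, 0, 0],
 [1, 1, 1, 1],
 [1, 0, 0, 0],
 [0, -1, 1, 0]]
  V a = (-3, -1, 0, 2)
Solving gives a = (0, -3, -1, 3).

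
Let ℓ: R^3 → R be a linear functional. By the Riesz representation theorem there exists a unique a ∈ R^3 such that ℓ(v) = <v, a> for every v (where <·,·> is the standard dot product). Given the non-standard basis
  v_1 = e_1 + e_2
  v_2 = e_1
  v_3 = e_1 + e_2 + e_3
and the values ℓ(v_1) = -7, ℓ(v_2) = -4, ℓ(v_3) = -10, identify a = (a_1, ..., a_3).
a = (-4, -3, -3)

Write a = (a_1, ..., a_3) in the standard basis. For each basis vector v_i, ℓ(v_i) = <v_i, a> is a linear equation in the a_j's. Collect the n equations into a matrix system V a = ℓ, where row i of V is v_i (expressed in the standard basis). Since V is invertible (lower-triangular with 1s on the diagonal, up to permutation), solve by back-substitution:
  V =
[[1, 1, 0],
 [1, 0, 0],
 [1, 1, 1]]
  V a = (-7, -4, -10)
Solving gives a = (-4, -3, -3).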